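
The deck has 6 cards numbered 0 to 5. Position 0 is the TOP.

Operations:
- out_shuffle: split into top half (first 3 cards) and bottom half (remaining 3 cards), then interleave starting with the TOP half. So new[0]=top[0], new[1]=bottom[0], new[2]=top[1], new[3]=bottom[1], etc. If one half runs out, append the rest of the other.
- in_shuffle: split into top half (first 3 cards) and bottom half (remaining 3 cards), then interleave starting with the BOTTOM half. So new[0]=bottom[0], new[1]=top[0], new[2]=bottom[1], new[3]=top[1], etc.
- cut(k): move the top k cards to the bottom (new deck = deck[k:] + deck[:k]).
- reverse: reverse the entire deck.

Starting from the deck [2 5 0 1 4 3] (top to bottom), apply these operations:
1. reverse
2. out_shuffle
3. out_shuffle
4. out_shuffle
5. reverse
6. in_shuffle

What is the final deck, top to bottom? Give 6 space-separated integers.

Answer: 5 2 1 0 3 4

Derivation:
After op 1 (reverse): [3 4 1 0 5 2]
After op 2 (out_shuffle): [3 0 4 5 1 2]
After op 3 (out_shuffle): [3 5 0 1 4 2]
After op 4 (out_shuffle): [3 1 5 4 0 2]
After op 5 (reverse): [2 0 4 5 1 3]
After op 6 (in_shuffle): [5 2 1 0 3 4]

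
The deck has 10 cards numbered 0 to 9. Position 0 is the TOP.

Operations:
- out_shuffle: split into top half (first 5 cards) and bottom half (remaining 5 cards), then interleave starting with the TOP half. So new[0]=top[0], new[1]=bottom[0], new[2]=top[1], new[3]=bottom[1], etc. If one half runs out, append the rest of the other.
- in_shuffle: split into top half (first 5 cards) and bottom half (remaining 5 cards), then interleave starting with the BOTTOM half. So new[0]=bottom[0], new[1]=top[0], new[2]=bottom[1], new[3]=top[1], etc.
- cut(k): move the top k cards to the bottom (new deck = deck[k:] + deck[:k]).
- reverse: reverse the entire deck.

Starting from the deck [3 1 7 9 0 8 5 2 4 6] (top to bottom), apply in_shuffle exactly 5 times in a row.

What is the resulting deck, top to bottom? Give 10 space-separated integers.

After op 1 (in_shuffle): [8 3 5 1 2 7 4 9 6 0]
After op 2 (in_shuffle): [7 8 4 3 9 5 6 1 0 2]
After op 3 (in_shuffle): [5 7 6 8 1 4 0 3 2 9]
After op 4 (in_shuffle): [4 5 0 7 3 6 2 8 9 1]
After op 5 (in_shuffle): [6 4 2 5 8 0 9 7 1 3]

Answer: 6 4 2 5 8 0 9 7 1 3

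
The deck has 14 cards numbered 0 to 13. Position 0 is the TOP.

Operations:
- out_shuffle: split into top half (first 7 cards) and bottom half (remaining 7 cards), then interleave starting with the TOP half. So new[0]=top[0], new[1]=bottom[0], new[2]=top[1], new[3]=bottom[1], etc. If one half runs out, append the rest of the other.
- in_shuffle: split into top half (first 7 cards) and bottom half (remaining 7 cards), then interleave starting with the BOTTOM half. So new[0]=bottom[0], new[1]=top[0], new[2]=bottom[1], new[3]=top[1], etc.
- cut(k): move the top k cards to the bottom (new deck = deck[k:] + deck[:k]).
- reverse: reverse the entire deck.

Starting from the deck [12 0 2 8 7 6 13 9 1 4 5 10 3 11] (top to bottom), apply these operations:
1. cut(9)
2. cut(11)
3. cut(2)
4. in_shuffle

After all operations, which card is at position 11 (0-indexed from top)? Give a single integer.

Answer: 11

Derivation:
After op 1 (cut(9)): [4 5 10 3 11 12 0 2 8 7 6 13 9 1]
After op 2 (cut(11)): [13 9 1 4 5 10 3 11 12 0 2 8 7 6]
After op 3 (cut(2)): [1 4 5 10 3 11 12 0 2 8 7 6 13 9]
After op 4 (in_shuffle): [0 1 2 4 8 5 7 10 6 3 13 11 9 12]
Position 11: card 11.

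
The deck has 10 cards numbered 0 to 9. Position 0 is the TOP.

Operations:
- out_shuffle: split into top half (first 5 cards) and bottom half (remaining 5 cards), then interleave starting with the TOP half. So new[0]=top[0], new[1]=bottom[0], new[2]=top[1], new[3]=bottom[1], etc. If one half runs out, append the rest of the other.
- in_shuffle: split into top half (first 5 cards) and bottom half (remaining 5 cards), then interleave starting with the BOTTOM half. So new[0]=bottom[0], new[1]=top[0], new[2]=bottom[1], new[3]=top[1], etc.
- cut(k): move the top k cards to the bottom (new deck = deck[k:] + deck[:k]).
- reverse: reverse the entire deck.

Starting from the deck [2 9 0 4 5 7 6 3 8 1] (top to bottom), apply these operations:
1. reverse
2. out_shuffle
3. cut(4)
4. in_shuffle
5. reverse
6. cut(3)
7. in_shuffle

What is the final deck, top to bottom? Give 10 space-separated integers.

Answer: 3 8 2 6 7 5 4 0 9 1

Derivation:
After op 1 (reverse): [1 8 3 6 7 5 4 0 9 2]
After op 2 (out_shuffle): [1 5 8 4 3 0 6 9 7 2]
After op 3 (cut(4)): [3 0 6 9 7 2 1 5 8 4]
After op 4 (in_shuffle): [2 3 1 0 5 6 8 9 4 7]
After op 5 (reverse): [7 4 9 8 6 5 0 1 3 2]
After op 6 (cut(3)): [8 6 5 0 1 3 2 7 4 9]
After op 7 (in_shuffle): [3 8 2 6 7 5 4 0 9 1]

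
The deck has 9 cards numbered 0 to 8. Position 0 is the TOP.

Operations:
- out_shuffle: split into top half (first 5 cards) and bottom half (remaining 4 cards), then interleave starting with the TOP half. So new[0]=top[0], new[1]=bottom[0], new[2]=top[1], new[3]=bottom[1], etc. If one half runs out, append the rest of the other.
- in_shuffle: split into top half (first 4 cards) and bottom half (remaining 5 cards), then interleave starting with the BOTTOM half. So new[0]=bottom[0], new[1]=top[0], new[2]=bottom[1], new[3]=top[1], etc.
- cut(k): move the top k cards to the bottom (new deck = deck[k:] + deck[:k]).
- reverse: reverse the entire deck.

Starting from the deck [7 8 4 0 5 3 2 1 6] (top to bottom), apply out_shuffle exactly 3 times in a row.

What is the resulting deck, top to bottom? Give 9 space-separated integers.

After op 1 (out_shuffle): [7 3 8 2 4 1 0 6 5]
After op 2 (out_shuffle): [7 1 3 0 8 6 2 5 4]
After op 3 (out_shuffle): [7 6 1 2 3 5 0 4 8]

Answer: 7 6 1 2 3 5 0 4 8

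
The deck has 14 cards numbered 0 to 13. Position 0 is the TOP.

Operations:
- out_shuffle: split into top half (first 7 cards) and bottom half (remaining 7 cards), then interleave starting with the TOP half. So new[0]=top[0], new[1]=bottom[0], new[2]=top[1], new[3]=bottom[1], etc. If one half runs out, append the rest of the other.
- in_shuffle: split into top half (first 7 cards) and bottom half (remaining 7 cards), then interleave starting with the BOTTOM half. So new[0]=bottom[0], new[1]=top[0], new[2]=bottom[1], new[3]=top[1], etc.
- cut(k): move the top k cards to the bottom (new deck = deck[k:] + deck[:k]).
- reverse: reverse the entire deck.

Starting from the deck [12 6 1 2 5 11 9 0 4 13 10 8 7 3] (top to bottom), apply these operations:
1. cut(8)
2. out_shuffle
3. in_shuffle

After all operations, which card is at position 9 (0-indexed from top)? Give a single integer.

Answer: 10

Derivation:
After op 1 (cut(8)): [4 13 10 8 7 3 12 6 1 2 5 11 9 0]
After op 2 (out_shuffle): [4 6 13 1 10 2 8 5 7 11 3 9 12 0]
After op 3 (in_shuffle): [5 4 7 6 11 13 3 1 9 10 12 2 0 8]
Position 9: card 10.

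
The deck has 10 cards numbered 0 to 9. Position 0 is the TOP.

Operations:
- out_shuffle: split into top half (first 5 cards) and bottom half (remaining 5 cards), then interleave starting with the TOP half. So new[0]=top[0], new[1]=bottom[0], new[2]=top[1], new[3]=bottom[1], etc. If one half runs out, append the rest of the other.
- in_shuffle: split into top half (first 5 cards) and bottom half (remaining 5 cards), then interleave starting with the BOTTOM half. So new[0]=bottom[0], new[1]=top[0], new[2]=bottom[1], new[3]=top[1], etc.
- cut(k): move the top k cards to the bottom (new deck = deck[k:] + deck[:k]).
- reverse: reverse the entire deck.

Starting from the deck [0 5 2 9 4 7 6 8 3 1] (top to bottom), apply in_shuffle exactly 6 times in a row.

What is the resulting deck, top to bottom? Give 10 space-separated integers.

After op 1 (in_shuffle): [7 0 6 5 8 2 3 9 1 4]
After op 2 (in_shuffle): [2 7 3 0 9 6 1 5 4 8]
After op 3 (in_shuffle): [6 2 1 7 5 3 4 0 8 9]
After op 4 (in_shuffle): [3 6 4 2 0 1 8 7 9 5]
After op 5 (in_shuffle): [1 3 8 6 7 4 9 2 5 0]
After op 6 (in_shuffle): [4 1 9 3 2 8 5 6 0 7]

Answer: 4 1 9 3 2 8 5 6 0 7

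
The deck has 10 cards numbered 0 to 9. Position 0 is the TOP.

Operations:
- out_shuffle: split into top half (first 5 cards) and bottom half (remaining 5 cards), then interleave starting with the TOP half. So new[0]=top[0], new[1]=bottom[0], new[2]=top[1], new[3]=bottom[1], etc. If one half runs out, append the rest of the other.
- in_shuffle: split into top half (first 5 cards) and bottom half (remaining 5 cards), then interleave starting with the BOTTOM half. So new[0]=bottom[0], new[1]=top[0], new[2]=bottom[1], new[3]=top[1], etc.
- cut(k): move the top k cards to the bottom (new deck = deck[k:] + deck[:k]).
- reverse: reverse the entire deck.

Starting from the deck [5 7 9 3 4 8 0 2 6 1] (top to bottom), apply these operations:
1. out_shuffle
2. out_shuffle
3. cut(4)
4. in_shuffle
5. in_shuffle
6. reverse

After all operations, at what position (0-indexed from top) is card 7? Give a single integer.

After op 1 (out_shuffle): [5 8 7 0 9 2 3 6 4 1]
After op 2 (out_shuffle): [5 2 8 3 7 6 0 4 9 1]
After op 3 (cut(4)): [7 6 0 4 9 1 5 2 8 3]
After op 4 (in_shuffle): [1 7 5 6 2 0 8 4 3 9]
After op 5 (in_shuffle): [0 1 8 7 4 5 3 6 9 2]
After op 6 (reverse): [2 9 6 3 5 4 7 8 1 0]
Card 7 is at position 6.

Answer: 6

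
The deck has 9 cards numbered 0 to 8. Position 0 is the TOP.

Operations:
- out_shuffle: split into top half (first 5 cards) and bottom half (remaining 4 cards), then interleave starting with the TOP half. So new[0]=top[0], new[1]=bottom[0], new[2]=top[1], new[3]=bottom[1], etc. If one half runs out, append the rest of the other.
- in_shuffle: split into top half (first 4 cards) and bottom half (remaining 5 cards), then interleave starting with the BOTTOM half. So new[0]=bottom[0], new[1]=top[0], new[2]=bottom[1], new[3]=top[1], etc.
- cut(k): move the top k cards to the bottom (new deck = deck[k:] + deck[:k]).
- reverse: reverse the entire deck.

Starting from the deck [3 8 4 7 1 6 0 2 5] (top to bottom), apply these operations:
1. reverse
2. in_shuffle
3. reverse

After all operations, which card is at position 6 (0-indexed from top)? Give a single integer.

Answer: 7

Derivation:
After op 1 (reverse): [5 2 0 6 1 7 4 8 3]
After op 2 (in_shuffle): [1 5 7 2 4 0 8 6 3]
After op 3 (reverse): [3 6 8 0 4 2 7 5 1]
Position 6: card 7.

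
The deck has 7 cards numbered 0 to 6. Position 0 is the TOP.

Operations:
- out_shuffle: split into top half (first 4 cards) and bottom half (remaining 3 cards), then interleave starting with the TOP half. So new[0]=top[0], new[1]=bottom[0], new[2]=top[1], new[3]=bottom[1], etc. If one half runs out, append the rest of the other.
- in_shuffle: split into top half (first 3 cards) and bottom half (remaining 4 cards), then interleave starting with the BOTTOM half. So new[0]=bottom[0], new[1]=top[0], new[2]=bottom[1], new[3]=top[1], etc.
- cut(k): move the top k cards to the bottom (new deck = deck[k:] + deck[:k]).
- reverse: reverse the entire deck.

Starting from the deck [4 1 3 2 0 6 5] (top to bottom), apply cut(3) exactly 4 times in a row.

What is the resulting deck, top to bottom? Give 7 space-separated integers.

Answer: 6 5 4 1 3 2 0

Derivation:
After op 1 (cut(3)): [2 0 6 5 4 1 3]
After op 2 (cut(3)): [5 4 1 3 2 0 6]
After op 3 (cut(3)): [3 2 0 6 5 4 1]
After op 4 (cut(3)): [6 5 4 1 3 2 0]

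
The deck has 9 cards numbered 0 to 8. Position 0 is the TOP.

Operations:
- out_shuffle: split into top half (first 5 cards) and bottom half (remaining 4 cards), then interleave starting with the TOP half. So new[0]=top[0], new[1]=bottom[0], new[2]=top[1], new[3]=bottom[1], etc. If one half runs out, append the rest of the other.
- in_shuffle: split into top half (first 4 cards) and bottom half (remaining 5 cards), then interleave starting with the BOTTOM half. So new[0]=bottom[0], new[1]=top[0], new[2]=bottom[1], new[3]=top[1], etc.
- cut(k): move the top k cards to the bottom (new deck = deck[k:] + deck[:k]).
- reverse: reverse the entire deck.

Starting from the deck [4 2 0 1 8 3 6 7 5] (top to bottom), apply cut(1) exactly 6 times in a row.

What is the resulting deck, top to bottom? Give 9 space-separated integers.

Answer: 6 7 5 4 2 0 1 8 3

Derivation:
After op 1 (cut(1)): [2 0 1 8 3 6 7 5 4]
After op 2 (cut(1)): [0 1 8 3 6 7 5 4 2]
After op 3 (cut(1)): [1 8 3 6 7 5 4 2 0]
After op 4 (cut(1)): [8 3 6 7 5 4 2 0 1]
After op 5 (cut(1)): [3 6 7 5 4 2 0 1 8]
After op 6 (cut(1)): [6 7 5 4 2 0 1 8 3]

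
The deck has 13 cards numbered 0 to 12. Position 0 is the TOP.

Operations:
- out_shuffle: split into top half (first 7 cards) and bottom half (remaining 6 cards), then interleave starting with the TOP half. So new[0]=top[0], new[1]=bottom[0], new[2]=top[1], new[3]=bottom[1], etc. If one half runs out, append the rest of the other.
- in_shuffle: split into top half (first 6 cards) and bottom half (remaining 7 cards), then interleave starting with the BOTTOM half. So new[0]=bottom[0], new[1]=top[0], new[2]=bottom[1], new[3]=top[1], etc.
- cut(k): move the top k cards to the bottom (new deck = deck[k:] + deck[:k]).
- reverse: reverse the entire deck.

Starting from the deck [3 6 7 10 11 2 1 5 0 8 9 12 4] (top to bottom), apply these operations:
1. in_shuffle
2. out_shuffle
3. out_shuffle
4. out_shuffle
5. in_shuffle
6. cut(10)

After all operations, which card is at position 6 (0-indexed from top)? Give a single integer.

Answer: 7

Derivation:
After op 1 (in_shuffle): [1 3 5 6 0 7 8 10 9 11 12 2 4]
After op 2 (out_shuffle): [1 10 3 9 5 11 6 12 0 2 7 4 8]
After op 3 (out_shuffle): [1 12 10 0 3 2 9 7 5 4 11 8 6]
After op 4 (out_shuffle): [1 7 12 5 10 4 0 11 3 8 2 6 9]
After op 5 (in_shuffle): [0 1 11 7 3 12 8 5 2 10 6 4 9]
After op 6 (cut(10)): [6 4 9 0 1 11 7 3 12 8 5 2 10]
Position 6: card 7.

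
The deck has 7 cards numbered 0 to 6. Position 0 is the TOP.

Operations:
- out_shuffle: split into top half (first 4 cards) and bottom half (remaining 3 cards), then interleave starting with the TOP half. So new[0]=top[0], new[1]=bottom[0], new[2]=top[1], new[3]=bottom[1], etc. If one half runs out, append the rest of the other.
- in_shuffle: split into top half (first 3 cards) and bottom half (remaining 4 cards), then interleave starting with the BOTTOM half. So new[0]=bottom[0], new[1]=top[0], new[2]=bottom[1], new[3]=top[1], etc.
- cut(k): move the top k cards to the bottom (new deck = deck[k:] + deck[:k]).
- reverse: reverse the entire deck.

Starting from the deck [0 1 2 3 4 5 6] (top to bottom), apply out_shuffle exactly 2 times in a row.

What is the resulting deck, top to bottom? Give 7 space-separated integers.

After op 1 (out_shuffle): [0 4 1 5 2 6 3]
After op 2 (out_shuffle): [0 2 4 6 1 3 5]

Answer: 0 2 4 6 1 3 5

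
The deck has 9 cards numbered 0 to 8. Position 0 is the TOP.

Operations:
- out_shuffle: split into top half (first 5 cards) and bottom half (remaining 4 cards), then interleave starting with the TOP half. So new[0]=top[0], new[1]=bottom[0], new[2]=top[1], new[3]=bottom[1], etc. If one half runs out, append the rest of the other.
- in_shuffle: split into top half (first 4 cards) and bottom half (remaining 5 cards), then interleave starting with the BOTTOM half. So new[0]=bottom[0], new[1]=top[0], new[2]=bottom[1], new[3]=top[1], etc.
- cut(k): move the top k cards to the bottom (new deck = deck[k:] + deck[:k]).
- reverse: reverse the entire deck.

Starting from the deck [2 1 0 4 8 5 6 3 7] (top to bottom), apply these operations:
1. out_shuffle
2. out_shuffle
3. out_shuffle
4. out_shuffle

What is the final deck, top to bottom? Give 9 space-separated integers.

After op 1 (out_shuffle): [2 5 1 6 0 3 4 7 8]
After op 2 (out_shuffle): [2 3 5 4 1 7 6 8 0]
After op 3 (out_shuffle): [2 7 3 6 5 8 4 0 1]
After op 4 (out_shuffle): [2 8 7 4 3 0 6 1 5]

Answer: 2 8 7 4 3 0 6 1 5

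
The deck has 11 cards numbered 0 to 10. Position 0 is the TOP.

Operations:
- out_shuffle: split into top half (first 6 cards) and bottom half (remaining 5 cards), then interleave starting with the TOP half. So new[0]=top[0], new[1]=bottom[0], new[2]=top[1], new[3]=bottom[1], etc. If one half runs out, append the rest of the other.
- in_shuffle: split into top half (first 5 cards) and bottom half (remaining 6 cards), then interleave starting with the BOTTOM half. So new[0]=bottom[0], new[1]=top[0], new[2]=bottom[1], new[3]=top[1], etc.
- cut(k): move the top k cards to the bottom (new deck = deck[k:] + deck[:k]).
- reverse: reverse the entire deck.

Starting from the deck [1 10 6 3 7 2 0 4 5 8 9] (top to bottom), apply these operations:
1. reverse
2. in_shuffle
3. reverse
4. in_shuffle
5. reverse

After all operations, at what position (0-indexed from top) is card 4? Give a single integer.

Answer: 3

Derivation:
After op 1 (reverse): [9 8 5 4 0 2 7 3 6 10 1]
After op 2 (in_shuffle): [2 9 7 8 3 5 6 4 10 0 1]
After op 3 (reverse): [1 0 10 4 6 5 3 8 7 9 2]
After op 4 (in_shuffle): [5 1 3 0 8 10 7 4 9 6 2]
After op 5 (reverse): [2 6 9 4 7 10 8 0 3 1 5]
Card 4 is at position 3.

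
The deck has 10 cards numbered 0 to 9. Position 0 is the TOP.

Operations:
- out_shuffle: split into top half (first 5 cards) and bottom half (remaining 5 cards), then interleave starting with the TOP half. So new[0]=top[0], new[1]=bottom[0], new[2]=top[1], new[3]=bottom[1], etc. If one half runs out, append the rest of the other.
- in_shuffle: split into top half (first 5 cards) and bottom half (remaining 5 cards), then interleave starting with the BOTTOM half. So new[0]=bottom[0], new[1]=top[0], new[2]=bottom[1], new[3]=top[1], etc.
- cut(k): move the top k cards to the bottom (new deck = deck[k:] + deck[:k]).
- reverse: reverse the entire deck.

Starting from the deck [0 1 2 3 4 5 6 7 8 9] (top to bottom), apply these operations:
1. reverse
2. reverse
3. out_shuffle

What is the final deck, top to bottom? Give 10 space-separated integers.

After op 1 (reverse): [9 8 7 6 5 4 3 2 1 0]
After op 2 (reverse): [0 1 2 3 4 5 6 7 8 9]
After op 3 (out_shuffle): [0 5 1 6 2 7 3 8 4 9]

Answer: 0 5 1 6 2 7 3 8 4 9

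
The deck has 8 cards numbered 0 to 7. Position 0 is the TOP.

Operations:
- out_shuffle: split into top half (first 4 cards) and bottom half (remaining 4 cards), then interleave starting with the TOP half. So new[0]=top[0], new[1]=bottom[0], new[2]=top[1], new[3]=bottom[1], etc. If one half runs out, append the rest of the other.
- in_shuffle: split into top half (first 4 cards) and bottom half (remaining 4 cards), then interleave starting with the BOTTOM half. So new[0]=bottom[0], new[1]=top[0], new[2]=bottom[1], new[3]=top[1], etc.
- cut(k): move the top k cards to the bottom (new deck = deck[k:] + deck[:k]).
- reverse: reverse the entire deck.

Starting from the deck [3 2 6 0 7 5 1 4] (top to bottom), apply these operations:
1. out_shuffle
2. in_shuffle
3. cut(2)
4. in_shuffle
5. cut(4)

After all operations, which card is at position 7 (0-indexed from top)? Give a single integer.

Answer: 7

Derivation:
After op 1 (out_shuffle): [3 7 2 5 6 1 0 4]
After op 2 (in_shuffle): [6 3 1 7 0 2 4 5]
After op 3 (cut(2)): [1 7 0 2 4 5 6 3]
After op 4 (in_shuffle): [4 1 5 7 6 0 3 2]
After op 5 (cut(4)): [6 0 3 2 4 1 5 7]
Position 7: card 7.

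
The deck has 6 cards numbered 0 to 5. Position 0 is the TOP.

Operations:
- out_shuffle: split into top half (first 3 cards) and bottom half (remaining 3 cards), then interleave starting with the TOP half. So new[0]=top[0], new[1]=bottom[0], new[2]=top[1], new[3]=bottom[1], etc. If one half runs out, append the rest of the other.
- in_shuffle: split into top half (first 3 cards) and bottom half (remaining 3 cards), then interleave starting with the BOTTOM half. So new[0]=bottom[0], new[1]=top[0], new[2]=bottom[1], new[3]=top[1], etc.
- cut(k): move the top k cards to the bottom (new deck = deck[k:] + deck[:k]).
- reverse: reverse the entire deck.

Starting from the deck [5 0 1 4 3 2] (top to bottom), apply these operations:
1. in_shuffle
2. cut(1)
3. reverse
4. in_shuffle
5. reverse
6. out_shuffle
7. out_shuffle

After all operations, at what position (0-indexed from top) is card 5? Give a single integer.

Answer: 4

Derivation:
After op 1 (in_shuffle): [4 5 3 0 2 1]
After op 2 (cut(1)): [5 3 0 2 1 4]
After op 3 (reverse): [4 1 2 0 3 5]
After op 4 (in_shuffle): [0 4 3 1 5 2]
After op 5 (reverse): [2 5 1 3 4 0]
After op 6 (out_shuffle): [2 3 5 4 1 0]
After op 7 (out_shuffle): [2 4 3 1 5 0]
Card 5 is at position 4.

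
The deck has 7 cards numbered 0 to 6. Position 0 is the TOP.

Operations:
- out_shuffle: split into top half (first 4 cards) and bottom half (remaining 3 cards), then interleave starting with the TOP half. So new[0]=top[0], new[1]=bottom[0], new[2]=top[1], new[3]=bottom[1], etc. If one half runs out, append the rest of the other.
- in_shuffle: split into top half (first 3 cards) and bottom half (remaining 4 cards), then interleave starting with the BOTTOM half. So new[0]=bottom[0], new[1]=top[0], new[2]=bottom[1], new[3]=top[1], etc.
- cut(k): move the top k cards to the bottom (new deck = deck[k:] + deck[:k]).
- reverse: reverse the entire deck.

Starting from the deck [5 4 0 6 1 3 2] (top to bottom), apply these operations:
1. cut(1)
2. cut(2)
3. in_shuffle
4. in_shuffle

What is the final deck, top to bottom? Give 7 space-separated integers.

After op 1 (cut(1)): [4 0 6 1 3 2 5]
After op 2 (cut(2)): [6 1 3 2 5 4 0]
After op 3 (in_shuffle): [2 6 5 1 4 3 0]
After op 4 (in_shuffle): [1 2 4 6 3 5 0]

Answer: 1 2 4 6 3 5 0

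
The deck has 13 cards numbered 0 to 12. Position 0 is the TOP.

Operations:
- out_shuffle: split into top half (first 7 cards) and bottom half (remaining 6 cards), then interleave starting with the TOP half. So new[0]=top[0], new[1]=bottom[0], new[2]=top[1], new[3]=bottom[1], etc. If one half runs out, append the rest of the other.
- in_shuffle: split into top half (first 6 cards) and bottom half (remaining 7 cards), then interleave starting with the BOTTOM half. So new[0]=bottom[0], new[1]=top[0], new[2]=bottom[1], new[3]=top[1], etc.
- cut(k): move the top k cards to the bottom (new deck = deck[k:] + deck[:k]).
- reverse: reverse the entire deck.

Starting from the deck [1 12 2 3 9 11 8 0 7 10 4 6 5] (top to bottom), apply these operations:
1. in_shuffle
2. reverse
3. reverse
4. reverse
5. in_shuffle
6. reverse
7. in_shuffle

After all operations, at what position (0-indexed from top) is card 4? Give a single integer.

Answer: 7

Derivation:
After op 1 (in_shuffle): [8 1 0 12 7 2 10 3 4 9 6 11 5]
After op 2 (reverse): [5 11 6 9 4 3 10 2 7 12 0 1 8]
After op 3 (reverse): [8 1 0 12 7 2 10 3 4 9 6 11 5]
After op 4 (reverse): [5 11 6 9 4 3 10 2 7 12 0 1 8]
After op 5 (in_shuffle): [10 5 2 11 7 6 12 9 0 4 1 3 8]
After op 6 (reverse): [8 3 1 4 0 9 12 6 7 11 2 5 10]
After op 7 (in_shuffle): [12 8 6 3 7 1 11 4 2 0 5 9 10]
Card 4 is at position 7.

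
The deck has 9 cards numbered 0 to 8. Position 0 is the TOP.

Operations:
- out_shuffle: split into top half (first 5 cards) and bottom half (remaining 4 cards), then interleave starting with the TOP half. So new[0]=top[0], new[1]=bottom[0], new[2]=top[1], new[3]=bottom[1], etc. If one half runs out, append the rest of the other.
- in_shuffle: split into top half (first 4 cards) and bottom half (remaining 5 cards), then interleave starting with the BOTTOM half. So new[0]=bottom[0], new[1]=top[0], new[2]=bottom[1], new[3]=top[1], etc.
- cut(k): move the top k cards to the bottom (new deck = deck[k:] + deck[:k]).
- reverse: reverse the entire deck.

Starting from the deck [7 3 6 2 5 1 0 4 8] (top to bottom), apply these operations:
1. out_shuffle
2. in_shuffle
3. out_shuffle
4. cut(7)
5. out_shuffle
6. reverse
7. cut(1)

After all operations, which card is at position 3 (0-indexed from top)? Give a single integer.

After op 1 (out_shuffle): [7 1 3 0 6 4 2 8 5]
After op 2 (in_shuffle): [6 7 4 1 2 3 8 0 5]
After op 3 (out_shuffle): [6 3 7 8 4 0 1 5 2]
After op 4 (cut(7)): [5 2 6 3 7 8 4 0 1]
After op 5 (out_shuffle): [5 8 2 4 6 0 3 1 7]
After op 6 (reverse): [7 1 3 0 6 4 2 8 5]
After op 7 (cut(1)): [1 3 0 6 4 2 8 5 7]
Position 3: card 6.

Answer: 6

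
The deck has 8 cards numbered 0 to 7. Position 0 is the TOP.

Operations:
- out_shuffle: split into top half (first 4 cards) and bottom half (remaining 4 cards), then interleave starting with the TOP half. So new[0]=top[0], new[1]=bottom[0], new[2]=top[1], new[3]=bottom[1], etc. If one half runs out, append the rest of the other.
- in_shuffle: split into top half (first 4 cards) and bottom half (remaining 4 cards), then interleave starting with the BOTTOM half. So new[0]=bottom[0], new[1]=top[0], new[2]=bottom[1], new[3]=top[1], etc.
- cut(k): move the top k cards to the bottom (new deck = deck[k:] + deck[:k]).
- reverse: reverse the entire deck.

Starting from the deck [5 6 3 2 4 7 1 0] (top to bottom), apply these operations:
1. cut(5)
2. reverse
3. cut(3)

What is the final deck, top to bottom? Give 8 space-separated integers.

After op 1 (cut(5)): [7 1 0 5 6 3 2 4]
After op 2 (reverse): [4 2 3 6 5 0 1 7]
After op 3 (cut(3)): [6 5 0 1 7 4 2 3]

Answer: 6 5 0 1 7 4 2 3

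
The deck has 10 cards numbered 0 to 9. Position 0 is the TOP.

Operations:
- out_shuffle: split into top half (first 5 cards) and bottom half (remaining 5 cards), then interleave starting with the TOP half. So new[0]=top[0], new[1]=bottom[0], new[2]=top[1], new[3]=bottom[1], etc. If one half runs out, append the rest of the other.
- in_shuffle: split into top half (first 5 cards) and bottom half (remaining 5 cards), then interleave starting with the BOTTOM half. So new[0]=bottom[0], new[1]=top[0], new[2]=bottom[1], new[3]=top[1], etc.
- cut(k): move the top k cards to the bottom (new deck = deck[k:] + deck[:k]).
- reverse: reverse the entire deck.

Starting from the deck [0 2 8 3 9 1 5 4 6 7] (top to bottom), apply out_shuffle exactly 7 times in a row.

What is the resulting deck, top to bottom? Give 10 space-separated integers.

Answer: 0 1 2 5 8 4 3 6 9 7

Derivation:
After op 1 (out_shuffle): [0 1 2 5 8 4 3 6 9 7]
After op 2 (out_shuffle): [0 4 1 3 2 6 5 9 8 7]
After op 3 (out_shuffle): [0 6 4 5 1 9 3 8 2 7]
After op 4 (out_shuffle): [0 9 6 3 4 8 5 2 1 7]
After op 5 (out_shuffle): [0 8 9 5 6 2 3 1 4 7]
After op 6 (out_shuffle): [0 2 8 3 9 1 5 4 6 7]
After op 7 (out_shuffle): [0 1 2 5 8 4 3 6 9 7]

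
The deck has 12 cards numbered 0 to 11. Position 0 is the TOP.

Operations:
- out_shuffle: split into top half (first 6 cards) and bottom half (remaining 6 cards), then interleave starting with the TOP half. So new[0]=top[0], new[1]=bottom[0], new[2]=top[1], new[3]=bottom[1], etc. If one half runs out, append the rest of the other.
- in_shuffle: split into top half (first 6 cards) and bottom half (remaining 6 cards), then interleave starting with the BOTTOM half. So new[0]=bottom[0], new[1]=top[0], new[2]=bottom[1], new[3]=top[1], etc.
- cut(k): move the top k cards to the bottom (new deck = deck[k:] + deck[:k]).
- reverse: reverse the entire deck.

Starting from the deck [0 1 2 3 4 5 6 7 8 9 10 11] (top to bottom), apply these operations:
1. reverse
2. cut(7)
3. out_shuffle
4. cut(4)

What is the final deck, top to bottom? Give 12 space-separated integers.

Answer: 2 8 1 7 0 6 11 5 4 10 3 9

Derivation:
After op 1 (reverse): [11 10 9 8 7 6 5 4 3 2 1 0]
After op 2 (cut(7)): [4 3 2 1 0 11 10 9 8 7 6 5]
After op 3 (out_shuffle): [4 10 3 9 2 8 1 7 0 6 11 5]
After op 4 (cut(4)): [2 8 1 7 0 6 11 5 4 10 3 9]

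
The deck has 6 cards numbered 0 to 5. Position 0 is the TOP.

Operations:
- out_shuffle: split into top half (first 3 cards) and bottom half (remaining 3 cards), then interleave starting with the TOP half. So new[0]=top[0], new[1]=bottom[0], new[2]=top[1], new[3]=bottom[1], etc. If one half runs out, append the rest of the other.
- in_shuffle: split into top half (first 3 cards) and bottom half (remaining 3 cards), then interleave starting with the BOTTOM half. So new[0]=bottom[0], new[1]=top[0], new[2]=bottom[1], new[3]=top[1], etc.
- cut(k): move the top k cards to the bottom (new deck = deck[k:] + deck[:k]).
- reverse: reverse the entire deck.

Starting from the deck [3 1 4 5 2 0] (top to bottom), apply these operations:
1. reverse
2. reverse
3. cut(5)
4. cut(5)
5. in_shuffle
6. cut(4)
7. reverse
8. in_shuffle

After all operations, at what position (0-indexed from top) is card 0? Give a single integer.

After op 1 (reverse): [0 2 5 4 1 3]
After op 2 (reverse): [3 1 4 5 2 0]
After op 3 (cut(5)): [0 3 1 4 5 2]
After op 4 (cut(5)): [2 0 3 1 4 5]
After op 5 (in_shuffle): [1 2 4 0 5 3]
After op 6 (cut(4)): [5 3 1 2 4 0]
After op 7 (reverse): [0 4 2 1 3 5]
After op 8 (in_shuffle): [1 0 3 4 5 2]
Card 0 is at position 1.

Answer: 1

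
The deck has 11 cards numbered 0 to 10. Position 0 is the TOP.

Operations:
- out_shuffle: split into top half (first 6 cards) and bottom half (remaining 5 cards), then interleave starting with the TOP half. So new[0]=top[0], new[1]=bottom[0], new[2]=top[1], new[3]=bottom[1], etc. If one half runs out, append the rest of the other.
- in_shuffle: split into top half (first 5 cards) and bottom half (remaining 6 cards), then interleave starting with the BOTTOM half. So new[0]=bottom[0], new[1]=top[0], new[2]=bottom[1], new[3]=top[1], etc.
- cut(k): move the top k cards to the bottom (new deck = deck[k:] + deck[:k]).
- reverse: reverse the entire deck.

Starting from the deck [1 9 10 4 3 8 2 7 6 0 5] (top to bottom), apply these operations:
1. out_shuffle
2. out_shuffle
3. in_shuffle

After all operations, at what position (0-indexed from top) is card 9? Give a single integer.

Answer: 9

Derivation:
After op 1 (out_shuffle): [1 2 9 7 10 6 4 0 3 5 8]
After op 2 (out_shuffle): [1 4 2 0 9 3 7 5 10 8 6]
After op 3 (in_shuffle): [3 1 7 4 5 2 10 0 8 9 6]
Card 9 is at position 9.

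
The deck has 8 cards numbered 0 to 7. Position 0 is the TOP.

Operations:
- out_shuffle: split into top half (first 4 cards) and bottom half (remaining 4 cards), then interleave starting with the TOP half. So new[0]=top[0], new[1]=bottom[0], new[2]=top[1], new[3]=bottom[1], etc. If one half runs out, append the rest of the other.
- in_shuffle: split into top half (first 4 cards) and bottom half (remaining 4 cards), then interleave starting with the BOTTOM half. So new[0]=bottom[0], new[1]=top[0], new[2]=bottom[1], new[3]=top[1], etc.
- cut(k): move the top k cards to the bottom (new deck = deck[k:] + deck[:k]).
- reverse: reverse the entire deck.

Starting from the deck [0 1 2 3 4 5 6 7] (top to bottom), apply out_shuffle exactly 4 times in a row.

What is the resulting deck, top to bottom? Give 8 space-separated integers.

Answer: 0 4 1 5 2 6 3 7

Derivation:
After op 1 (out_shuffle): [0 4 1 5 2 6 3 7]
After op 2 (out_shuffle): [0 2 4 6 1 3 5 7]
After op 3 (out_shuffle): [0 1 2 3 4 5 6 7]
After op 4 (out_shuffle): [0 4 1 5 2 6 3 7]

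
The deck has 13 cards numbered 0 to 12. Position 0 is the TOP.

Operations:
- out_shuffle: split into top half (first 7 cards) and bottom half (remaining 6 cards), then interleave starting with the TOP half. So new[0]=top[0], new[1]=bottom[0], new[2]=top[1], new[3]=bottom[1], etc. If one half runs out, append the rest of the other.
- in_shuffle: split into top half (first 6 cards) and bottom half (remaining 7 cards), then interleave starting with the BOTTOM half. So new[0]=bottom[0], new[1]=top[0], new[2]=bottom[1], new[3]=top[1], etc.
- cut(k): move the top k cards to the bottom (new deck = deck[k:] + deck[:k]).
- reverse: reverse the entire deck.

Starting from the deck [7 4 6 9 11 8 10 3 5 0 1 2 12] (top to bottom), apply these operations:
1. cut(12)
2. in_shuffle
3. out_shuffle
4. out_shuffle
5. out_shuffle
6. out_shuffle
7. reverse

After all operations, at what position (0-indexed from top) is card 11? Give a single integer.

After op 1 (cut(12)): [12 7 4 6 9 11 8 10 3 5 0 1 2]
After op 2 (in_shuffle): [8 12 10 7 3 4 5 6 0 9 1 11 2]
After op 3 (out_shuffle): [8 6 12 0 10 9 7 1 3 11 4 2 5]
After op 4 (out_shuffle): [8 1 6 3 12 11 0 4 10 2 9 5 7]
After op 5 (out_shuffle): [8 4 1 10 6 2 3 9 12 5 11 7 0]
After op 6 (out_shuffle): [8 9 4 12 1 5 10 11 6 7 2 0 3]
After op 7 (reverse): [3 0 2 7 6 11 10 5 1 12 4 9 8]
Card 11 is at position 5.

Answer: 5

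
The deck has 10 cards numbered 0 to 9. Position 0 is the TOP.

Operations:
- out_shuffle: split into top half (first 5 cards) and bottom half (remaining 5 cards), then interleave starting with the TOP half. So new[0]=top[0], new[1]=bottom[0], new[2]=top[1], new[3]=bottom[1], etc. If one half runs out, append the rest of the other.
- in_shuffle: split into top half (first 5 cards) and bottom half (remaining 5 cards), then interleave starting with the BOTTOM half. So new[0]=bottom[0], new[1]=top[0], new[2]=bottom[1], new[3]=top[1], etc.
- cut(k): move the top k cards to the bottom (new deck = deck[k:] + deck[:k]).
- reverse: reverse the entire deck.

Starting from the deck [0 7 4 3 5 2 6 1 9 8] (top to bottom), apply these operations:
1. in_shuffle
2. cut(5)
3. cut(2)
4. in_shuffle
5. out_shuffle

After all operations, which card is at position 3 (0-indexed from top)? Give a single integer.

After op 1 (in_shuffle): [2 0 6 7 1 4 9 3 8 5]
After op 2 (cut(5)): [4 9 3 8 5 2 0 6 7 1]
After op 3 (cut(2)): [3 8 5 2 0 6 7 1 4 9]
After op 4 (in_shuffle): [6 3 7 8 1 5 4 2 9 0]
After op 5 (out_shuffle): [6 5 3 4 7 2 8 9 1 0]
Position 3: card 4.

Answer: 4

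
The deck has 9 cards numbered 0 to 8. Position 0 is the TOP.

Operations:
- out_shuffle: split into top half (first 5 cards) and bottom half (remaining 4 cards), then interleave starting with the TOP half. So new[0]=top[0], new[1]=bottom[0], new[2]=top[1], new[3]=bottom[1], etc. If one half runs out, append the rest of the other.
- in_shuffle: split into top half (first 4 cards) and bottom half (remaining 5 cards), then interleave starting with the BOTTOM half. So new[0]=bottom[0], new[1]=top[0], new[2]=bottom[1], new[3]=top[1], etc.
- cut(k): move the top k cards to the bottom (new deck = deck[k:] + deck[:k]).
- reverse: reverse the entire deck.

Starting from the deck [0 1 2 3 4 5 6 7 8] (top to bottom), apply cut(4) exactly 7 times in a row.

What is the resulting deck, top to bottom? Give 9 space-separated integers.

After op 1 (cut(4)): [4 5 6 7 8 0 1 2 3]
After op 2 (cut(4)): [8 0 1 2 3 4 5 6 7]
After op 3 (cut(4)): [3 4 5 6 7 8 0 1 2]
After op 4 (cut(4)): [7 8 0 1 2 3 4 5 6]
After op 5 (cut(4)): [2 3 4 5 6 7 8 0 1]
After op 6 (cut(4)): [6 7 8 0 1 2 3 4 5]
After op 7 (cut(4)): [1 2 3 4 5 6 7 8 0]

Answer: 1 2 3 4 5 6 7 8 0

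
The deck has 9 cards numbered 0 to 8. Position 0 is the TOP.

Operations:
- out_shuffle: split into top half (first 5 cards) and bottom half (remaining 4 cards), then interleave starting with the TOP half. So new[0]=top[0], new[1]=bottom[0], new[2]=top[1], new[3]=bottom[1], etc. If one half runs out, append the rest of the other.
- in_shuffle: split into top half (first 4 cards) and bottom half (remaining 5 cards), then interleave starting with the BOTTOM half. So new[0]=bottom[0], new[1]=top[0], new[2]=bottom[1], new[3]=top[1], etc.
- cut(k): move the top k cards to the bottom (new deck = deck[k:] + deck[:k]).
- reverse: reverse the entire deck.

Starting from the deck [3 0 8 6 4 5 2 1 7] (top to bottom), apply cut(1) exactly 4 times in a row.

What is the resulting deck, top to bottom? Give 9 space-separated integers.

Answer: 4 5 2 1 7 3 0 8 6

Derivation:
After op 1 (cut(1)): [0 8 6 4 5 2 1 7 3]
After op 2 (cut(1)): [8 6 4 5 2 1 7 3 0]
After op 3 (cut(1)): [6 4 5 2 1 7 3 0 8]
After op 4 (cut(1)): [4 5 2 1 7 3 0 8 6]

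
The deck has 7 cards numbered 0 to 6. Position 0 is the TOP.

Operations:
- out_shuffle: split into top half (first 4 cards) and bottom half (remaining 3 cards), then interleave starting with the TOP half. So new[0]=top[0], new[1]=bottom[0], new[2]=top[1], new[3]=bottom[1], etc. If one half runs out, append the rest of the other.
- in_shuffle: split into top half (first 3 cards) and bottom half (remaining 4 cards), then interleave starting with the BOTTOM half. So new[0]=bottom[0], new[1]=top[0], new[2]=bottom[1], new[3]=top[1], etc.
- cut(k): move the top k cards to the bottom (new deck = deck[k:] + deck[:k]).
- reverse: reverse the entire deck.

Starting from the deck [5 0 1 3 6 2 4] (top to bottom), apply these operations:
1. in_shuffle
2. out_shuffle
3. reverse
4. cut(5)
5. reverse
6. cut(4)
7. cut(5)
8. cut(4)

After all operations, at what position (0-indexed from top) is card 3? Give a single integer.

Answer: 6

Derivation:
After op 1 (in_shuffle): [3 5 6 0 2 1 4]
After op 2 (out_shuffle): [3 2 5 1 6 4 0]
After op 3 (reverse): [0 4 6 1 5 2 3]
After op 4 (cut(5)): [2 3 0 4 6 1 5]
After op 5 (reverse): [5 1 6 4 0 3 2]
After op 6 (cut(4)): [0 3 2 5 1 6 4]
After op 7 (cut(5)): [6 4 0 3 2 5 1]
After op 8 (cut(4)): [2 5 1 6 4 0 3]
Card 3 is at position 6.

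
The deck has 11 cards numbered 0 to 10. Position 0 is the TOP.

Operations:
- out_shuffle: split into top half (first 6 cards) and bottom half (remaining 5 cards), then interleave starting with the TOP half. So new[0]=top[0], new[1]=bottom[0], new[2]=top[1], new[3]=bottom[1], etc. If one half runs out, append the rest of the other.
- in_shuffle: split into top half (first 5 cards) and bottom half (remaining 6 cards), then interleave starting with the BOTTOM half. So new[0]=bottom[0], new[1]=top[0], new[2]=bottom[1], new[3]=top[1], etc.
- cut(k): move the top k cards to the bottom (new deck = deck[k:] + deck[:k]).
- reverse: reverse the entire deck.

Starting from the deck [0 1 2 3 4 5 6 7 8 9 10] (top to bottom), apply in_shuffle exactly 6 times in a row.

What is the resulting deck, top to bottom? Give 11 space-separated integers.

Answer: 4 9 3 8 2 7 1 6 0 5 10

Derivation:
After op 1 (in_shuffle): [5 0 6 1 7 2 8 3 9 4 10]
After op 2 (in_shuffle): [2 5 8 0 3 6 9 1 4 7 10]
After op 3 (in_shuffle): [6 2 9 5 1 8 4 0 7 3 10]
After op 4 (in_shuffle): [8 6 4 2 0 9 7 5 3 1 10]
After op 5 (in_shuffle): [9 8 7 6 5 4 3 2 1 0 10]
After op 6 (in_shuffle): [4 9 3 8 2 7 1 6 0 5 10]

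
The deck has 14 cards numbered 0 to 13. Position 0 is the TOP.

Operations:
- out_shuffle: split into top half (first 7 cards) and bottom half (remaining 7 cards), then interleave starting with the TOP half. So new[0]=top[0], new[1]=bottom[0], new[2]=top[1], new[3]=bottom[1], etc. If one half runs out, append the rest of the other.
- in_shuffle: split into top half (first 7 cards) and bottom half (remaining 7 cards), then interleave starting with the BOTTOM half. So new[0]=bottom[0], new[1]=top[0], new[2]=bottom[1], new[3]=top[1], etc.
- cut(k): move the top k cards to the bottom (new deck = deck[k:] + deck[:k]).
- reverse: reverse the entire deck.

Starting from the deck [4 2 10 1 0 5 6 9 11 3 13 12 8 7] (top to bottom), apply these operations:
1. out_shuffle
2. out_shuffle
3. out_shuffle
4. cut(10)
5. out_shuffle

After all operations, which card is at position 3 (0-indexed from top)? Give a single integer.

After op 1 (out_shuffle): [4 9 2 11 10 3 1 13 0 12 5 8 6 7]
After op 2 (out_shuffle): [4 13 9 0 2 12 11 5 10 8 3 6 1 7]
After op 3 (out_shuffle): [4 5 13 10 9 8 0 3 2 6 12 1 11 7]
After op 4 (cut(10)): [12 1 11 7 4 5 13 10 9 8 0 3 2 6]
After op 5 (out_shuffle): [12 10 1 9 11 8 7 0 4 3 5 2 13 6]
Position 3: card 9.

Answer: 9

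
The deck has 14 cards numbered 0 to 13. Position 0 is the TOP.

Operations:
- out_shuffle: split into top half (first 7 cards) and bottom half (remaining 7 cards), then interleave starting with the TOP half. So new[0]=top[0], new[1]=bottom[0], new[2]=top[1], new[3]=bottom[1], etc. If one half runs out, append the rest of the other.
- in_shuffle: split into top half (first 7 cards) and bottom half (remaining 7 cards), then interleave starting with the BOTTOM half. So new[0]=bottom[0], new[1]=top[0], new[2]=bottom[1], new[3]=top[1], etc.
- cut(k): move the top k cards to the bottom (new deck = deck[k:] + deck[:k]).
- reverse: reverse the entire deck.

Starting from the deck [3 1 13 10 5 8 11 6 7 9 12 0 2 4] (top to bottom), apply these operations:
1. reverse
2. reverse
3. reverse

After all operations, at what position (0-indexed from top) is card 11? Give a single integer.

After op 1 (reverse): [4 2 0 12 9 7 6 11 8 5 10 13 1 3]
After op 2 (reverse): [3 1 13 10 5 8 11 6 7 9 12 0 2 4]
After op 3 (reverse): [4 2 0 12 9 7 6 11 8 5 10 13 1 3]
Card 11 is at position 7.

Answer: 7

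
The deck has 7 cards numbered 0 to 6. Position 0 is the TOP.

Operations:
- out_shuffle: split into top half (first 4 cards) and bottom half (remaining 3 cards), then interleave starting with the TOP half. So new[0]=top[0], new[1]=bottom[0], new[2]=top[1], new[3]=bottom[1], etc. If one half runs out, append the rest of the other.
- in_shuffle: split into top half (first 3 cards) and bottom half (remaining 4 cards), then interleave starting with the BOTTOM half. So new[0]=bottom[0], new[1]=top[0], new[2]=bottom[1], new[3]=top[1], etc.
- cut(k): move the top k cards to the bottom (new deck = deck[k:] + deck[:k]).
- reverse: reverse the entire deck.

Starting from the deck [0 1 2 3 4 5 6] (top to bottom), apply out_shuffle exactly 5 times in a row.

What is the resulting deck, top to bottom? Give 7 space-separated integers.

After op 1 (out_shuffle): [0 4 1 5 2 6 3]
After op 2 (out_shuffle): [0 2 4 6 1 3 5]
After op 3 (out_shuffle): [0 1 2 3 4 5 6]
After op 4 (out_shuffle): [0 4 1 5 2 6 3]
After op 5 (out_shuffle): [0 2 4 6 1 3 5]

Answer: 0 2 4 6 1 3 5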